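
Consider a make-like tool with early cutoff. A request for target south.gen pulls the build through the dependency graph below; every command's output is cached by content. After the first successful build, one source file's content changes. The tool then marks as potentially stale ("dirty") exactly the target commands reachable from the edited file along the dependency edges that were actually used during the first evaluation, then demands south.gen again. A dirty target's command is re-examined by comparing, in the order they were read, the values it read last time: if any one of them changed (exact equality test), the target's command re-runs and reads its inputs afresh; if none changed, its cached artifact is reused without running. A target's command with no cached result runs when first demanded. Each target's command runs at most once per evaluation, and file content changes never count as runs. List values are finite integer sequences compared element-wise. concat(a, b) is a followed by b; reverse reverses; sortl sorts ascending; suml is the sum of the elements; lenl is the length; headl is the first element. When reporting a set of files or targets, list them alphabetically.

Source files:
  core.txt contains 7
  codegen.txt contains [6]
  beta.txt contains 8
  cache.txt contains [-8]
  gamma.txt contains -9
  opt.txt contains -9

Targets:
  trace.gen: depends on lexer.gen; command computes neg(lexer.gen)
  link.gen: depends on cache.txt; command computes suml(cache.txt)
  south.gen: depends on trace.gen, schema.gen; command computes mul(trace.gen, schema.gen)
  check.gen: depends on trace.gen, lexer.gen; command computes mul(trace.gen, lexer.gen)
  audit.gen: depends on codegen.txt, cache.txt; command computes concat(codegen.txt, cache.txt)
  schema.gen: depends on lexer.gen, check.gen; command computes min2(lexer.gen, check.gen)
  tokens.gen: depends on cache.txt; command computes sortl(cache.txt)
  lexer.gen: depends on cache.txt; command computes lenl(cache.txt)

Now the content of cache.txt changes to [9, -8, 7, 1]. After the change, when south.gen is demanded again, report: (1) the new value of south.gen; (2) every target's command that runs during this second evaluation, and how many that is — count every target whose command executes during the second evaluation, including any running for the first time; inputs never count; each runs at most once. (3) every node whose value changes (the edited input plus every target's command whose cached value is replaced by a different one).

First demand of the output computes:
  lexer.gen = lenl([-8]) = 1
  trace.gen = neg(1) = -1
  check.gen = mul(-1, 1) = -1
  schema.gen = min2(1, -1) = -1
  south.gen = mul(-1, -1) = 1

After the edit, cleaning proceeds:
  lexer.gen: a read changed (cache.txt [-8]->[9, -8, 7, 1]) — executes, giving 4.
  trace.gen: a read changed (lexer.gen 1->4) — executes, giving -4.
  check.gen: a read changed (trace.gen -1->-4; lexer.gen 1->4) — executes, giving -16.
  schema.gen: a read changed (lexer.gen 1->4; check.gen -1->-16) — executes, giving -16.
  south.gen: a read changed (trace.gen -1->-4; schema.gen -1->-16) — executes, giving 64.

Demanding south.gen again yields 64.
5 target commands run: check.gen, lexer.gen, schema.gen, south.gen, trace.gen.
The nodes whose values change: cache.txt, check.gen, lexer.gen, schema.gen, south.gen, trace.gen.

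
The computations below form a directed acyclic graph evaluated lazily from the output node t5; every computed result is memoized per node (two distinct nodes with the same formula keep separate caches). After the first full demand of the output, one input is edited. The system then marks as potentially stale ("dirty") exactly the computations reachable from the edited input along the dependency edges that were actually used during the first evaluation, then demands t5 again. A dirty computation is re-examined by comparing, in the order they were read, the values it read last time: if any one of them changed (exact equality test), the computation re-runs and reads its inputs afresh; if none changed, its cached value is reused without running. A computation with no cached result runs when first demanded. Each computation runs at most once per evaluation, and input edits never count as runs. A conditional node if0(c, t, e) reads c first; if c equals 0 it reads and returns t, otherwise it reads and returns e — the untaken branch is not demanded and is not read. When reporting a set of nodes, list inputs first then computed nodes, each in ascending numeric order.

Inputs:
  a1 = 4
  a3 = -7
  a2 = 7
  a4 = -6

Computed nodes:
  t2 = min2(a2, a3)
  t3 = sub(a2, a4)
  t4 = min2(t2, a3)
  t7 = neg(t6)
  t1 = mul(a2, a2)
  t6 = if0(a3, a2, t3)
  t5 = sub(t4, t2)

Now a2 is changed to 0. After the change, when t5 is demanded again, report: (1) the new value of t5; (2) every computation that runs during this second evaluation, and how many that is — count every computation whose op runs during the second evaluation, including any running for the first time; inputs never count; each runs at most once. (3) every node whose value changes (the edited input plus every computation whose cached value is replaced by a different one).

First demand of the output computes:
  t2 = min2(7, -7) = -7
  t4 = min2(-7, -7) = -7
  t5 = sub(-7, -7) = 0

After the edit, cleaning proceeds:
  t2: a read changed (a2 7->0) — executes, giving -7 — identical to its old value.
  t4: dirty, but its reads are unchanged (t2 unchanged, a3 unchanged); cached -7 stands.
  t5: dirty, but its reads are unchanged (t4 unchanged, t2 unchanged); cached 0 stands.

Note the absorption at t2: it re-runs yet its value is the same, leaving the output's value untouched.

Demanding t5 again yields 0.
1 computations run: t2.
The nodes whose values change: a2.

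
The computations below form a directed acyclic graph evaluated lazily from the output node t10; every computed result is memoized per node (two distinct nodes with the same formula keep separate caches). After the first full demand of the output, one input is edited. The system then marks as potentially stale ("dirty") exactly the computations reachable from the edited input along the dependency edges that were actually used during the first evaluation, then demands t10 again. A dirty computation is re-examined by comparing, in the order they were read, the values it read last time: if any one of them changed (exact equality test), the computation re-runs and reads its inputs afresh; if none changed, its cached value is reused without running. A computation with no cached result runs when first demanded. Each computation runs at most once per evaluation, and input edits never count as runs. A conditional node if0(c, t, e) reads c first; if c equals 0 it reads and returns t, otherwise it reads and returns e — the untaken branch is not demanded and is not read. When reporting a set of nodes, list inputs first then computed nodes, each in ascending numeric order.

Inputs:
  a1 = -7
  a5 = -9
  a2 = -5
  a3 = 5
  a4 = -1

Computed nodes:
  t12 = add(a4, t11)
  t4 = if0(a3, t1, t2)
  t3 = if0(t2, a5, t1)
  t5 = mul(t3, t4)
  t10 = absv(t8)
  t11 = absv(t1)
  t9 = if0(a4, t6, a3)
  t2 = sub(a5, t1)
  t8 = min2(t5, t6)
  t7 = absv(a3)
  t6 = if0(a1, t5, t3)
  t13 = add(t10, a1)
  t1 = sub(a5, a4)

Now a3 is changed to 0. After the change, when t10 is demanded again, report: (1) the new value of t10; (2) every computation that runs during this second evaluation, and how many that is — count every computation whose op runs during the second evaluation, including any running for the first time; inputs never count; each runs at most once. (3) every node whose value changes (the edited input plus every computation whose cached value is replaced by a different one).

Demanding t10 again yields 8.
3 computations run: t4, t5, t8.
The nodes whose values change: a3, t4, t5.
Note the absorption at t8: it re-runs yet its value is the same, leaving the output's value untouched.

First demand of the output computes:
  t1 = sub(-9, -1) = -8
  t2 = sub(-9, -8) = -1
  t3 = if0(t2=-1 -> else branch t1) = -8
  t4 = if0(a3=5 -> else branch t2) = -1
  t5 = mul(-8, -1) = 8
  t6 = if0(a1=-7 -> else branch t3) = -8
  t8 = min2(8, -8) = -8
  t10 = absv(-8) = 8

After the edit, cleaning proceeds:
  t4: a read changed (a3 5->0) — executes, giving -8.
  t5: a read changed (t4 -1->-8) — executes, giving 64.
  t8: a read changed (t5 8->64) — executes, giving -8 — identical to its old value.
  t10: dirty, but its reads are unchanged (t8 unchanged); cached 8 stands.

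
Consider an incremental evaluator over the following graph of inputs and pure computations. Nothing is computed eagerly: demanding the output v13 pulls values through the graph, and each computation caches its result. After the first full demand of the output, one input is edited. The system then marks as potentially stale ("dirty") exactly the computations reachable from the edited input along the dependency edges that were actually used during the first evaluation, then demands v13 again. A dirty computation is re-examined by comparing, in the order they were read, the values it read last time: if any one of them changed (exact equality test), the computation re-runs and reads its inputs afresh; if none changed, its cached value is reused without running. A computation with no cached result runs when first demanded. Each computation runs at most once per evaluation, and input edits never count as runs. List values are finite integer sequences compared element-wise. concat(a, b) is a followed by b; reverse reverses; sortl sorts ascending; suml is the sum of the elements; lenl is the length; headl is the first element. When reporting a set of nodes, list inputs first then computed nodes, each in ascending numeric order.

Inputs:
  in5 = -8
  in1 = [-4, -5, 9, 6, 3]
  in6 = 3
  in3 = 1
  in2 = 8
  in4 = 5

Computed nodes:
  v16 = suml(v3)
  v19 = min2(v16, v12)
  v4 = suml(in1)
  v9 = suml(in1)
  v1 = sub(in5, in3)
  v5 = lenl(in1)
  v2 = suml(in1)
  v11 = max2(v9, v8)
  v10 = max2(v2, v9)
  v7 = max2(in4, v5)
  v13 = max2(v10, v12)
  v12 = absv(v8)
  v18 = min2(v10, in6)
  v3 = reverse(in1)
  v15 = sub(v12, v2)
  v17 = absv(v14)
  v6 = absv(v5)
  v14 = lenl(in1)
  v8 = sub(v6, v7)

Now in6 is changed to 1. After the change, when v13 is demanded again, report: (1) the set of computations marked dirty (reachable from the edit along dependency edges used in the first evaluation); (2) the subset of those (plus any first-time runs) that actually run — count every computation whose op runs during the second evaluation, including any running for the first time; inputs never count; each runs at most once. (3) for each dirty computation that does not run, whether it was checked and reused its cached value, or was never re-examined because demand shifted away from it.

Initial pass — values computed on the first demand:
  v2 = suml([-4, -5, 9, 6, 3]) = 9
  v5 = lenl([-4, -5, 9, 6, 3]) = 5
  v6 = absv(5) = 5
  v7 = max2(5, 5) = 5
  v8 = sub(5, 5) = 0
  v9 = suml([-4, -5, 9, 6, 3]) = 9
  v10 = max2(9, 9) = 9
  v12 = absv(0) = 0
  v13 = max2(9, 0) = 9

Second demand — change propagation:
  no demanded computation ever read in6, so the edit dirties nothing and nothing runs.

The important point: nothing the output needs ever reads in6, so the edit is invisible to it.

Dirty set: none.
Run set: none (0 run).
All dirty computations ended up running.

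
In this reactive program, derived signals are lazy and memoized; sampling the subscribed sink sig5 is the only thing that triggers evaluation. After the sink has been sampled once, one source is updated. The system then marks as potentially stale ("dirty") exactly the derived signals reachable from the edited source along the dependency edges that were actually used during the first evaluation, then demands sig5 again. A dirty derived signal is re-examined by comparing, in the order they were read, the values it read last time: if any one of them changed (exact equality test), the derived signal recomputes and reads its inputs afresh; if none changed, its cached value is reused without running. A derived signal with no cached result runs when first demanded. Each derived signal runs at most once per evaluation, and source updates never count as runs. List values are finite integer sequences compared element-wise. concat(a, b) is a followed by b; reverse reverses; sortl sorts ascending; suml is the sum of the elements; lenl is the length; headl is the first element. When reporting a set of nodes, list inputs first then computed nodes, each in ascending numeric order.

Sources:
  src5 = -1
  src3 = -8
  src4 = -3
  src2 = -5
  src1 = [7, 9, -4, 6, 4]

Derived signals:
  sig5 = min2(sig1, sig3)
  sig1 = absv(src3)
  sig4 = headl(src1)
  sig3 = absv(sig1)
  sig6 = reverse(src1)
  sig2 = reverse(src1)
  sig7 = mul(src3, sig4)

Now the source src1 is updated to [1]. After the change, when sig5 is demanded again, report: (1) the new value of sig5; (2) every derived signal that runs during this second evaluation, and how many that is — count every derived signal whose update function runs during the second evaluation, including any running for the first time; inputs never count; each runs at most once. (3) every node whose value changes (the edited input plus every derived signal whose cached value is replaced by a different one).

First demand of the output computes:
  sig1 = absv(-8) = 8
  sig3 = absv(8) = 8
  sig5 = min2(8, 8) = 8

After the edit, cleaning proceeds:
  src1 only reaches undemanded nodes; the second demand re-runs nothing.

Note the shortcut — src1 feeds only undemanded nodes, so no recomputation happens.

Demanding sig5 again yields 8.
0 derived signals run: none.
The nodes whose values change: src1.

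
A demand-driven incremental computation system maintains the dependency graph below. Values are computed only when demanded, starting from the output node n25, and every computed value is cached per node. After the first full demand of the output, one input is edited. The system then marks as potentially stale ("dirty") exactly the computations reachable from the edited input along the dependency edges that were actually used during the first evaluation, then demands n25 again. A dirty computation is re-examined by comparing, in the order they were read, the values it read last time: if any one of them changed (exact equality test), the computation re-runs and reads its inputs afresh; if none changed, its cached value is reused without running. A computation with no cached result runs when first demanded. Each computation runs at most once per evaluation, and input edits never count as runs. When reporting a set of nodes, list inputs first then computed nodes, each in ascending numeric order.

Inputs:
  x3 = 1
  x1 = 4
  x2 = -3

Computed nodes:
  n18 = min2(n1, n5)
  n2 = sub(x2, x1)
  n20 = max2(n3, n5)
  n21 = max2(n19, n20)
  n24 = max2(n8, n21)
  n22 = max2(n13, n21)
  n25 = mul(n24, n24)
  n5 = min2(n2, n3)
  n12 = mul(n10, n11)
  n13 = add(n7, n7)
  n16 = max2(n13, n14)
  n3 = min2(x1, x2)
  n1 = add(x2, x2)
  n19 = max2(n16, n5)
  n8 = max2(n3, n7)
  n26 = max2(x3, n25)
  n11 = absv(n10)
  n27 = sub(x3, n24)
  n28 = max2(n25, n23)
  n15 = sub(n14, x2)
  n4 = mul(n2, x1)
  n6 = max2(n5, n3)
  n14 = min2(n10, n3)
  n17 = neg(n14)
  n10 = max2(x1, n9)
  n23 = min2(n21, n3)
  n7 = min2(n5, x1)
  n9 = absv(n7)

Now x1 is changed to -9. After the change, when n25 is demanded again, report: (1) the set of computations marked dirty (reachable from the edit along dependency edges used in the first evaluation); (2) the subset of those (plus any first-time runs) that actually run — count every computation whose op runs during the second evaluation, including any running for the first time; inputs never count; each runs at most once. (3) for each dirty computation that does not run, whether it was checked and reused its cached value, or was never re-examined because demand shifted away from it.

Marked dirty: n2, n3, n5, n7, n8, n9, n10, n13, n14, n16, n19, n20, n21, n24, n25.
Computations that run: n2, n3, n5, n7, n8, n9, n10, n13, n14, n16, n19, n20, n21, n24, n25 — 15 in total.
Every dirty computation ran.

First evaluation (everything demanded from the output):
  n2 = sub(-3, 4) = -7
  n3 = min2(4, -3) = -3
  n5 = min2(-7, -3) = -7
  n7 = min2(-7, 4) = -7
  n8 = max2(-3, -7) = -3
  n9 = absv(-7) = 7
  n10 = max2(4, 7) = 7
  n13 = add(-7, -7) = -14
  n14 = min2(7, -3) = -3
  n16 = max2(-14, -3) = -3
  n19 = max2(-3, -7) = -3
  n20 = max2(-3, -7) = -3
  n21 = max2(-3, -3) = -3
  n24 = max2(-3, -3) = -3
  n25 = mul(-3, -3) = 9

Propagation after the edit:
  n2: runs — x1 4->-9; result 6.
  n3: runs — x1 4->-9; result -9.
  n5: runs — n2 -7->6; n3 -3->-9; result -9.
  n7: runs — n5 -7->-9; x1 4->-9; result -9.
  n8: runs — n3 -3->-9; n7 -7->-9; result -9.
  n9: runs — n7 -7->-9; result 9.
  n10: runs — x1 4->-9; n9 7->9; result 9.
  n13: runs — n7 -7->-9; n7 -7->-9; result -18.
  n14: runs — n10 7->9; n3 -3->-9; result -9.
  n16: runs — n13 -14->-18; n14 -3->-9; result -9.
  n19: runs — n16 -3->-9; n5 -7->-9; result -9.
  n20: runs — n3 -3->-9; n5 -7->-9; result -9.
  n21: runs — n19 -3->-9; n20 -3->-9; result -9.
  n24: runs — n8 -3->-9; n21 -3->-9; result -9.
  n25: runs — n24 -3->-9; n24 -3->-9; result 81.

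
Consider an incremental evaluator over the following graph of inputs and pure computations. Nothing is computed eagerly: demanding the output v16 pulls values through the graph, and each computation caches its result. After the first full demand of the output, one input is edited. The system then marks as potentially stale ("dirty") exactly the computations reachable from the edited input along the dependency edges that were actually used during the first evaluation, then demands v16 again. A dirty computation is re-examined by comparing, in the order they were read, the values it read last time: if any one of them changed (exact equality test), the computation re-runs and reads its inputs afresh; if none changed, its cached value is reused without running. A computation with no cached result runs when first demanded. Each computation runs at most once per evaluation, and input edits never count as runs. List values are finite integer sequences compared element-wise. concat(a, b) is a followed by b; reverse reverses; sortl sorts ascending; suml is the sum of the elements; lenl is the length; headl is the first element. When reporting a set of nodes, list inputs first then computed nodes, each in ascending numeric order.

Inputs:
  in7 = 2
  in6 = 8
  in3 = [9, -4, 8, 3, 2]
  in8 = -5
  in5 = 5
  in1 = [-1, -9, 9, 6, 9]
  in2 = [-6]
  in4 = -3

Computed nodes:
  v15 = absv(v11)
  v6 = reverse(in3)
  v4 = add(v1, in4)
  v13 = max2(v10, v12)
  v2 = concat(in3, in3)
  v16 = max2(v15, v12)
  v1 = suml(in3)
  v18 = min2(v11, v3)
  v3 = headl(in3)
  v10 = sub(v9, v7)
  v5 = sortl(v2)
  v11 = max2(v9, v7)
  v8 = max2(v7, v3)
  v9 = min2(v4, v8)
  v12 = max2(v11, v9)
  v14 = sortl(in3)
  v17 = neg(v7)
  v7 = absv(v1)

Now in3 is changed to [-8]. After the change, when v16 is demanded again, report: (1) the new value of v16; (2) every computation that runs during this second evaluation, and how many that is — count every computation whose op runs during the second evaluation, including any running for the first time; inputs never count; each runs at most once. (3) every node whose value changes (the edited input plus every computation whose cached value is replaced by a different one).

Initial pass — values computed on the first demand:
  v1 = suml([9, -4, 8, 3, 2]) = 18
  v3 = headl([9, -4, 8, 3, 2]) = 9
  v4 = add(18, -3) = 15
  v7 = absv(18) = 18
  v8 = max2(18, 9) = 18
  v9 = min2(15, 18) = 15
  v11 = max2(15, 18) = 18
  v12 = max2(18, 15) = 18
  v15 = absv(18) = 18
  v16 = max2(18, 18) = 18

Second demand — change propagation:
  v1: re-runs because in3 [9, -4, 8, 3, 2]->[-8]; new result -8.
  v3: re-runs because in3 [9, -4, 8, 3, 2]->[-8]; new result -8.
  v4: re-runs because v1 18->-8; new result -11.
  v7: re-runs because v1 18->-8; new result 8.
  v8: re-runs because v7 18->8; v3 9->-8; new result 8.
  v9: re-runs because v4 15->-11; v8 18->8; new result -11.
  v11: re-runs because v9 15->-11; v7 18->8; new result 8.
  v12: re-runs because v11 18->8; v9 15->-11; new result 8.
  v15: re-runs because v11 18->8; new result 8.
  v16: re-runs because v15 18->8; v12 18->8; new result 8.

v16 now evaluates to 8.
Run set: v1, v3, v4, v7, v8, v9, v11, v12, v15, v16 (10 run).
Changed values: in3, v1, v3, v4, v7, v8, v9, v11, v12, v15, v16.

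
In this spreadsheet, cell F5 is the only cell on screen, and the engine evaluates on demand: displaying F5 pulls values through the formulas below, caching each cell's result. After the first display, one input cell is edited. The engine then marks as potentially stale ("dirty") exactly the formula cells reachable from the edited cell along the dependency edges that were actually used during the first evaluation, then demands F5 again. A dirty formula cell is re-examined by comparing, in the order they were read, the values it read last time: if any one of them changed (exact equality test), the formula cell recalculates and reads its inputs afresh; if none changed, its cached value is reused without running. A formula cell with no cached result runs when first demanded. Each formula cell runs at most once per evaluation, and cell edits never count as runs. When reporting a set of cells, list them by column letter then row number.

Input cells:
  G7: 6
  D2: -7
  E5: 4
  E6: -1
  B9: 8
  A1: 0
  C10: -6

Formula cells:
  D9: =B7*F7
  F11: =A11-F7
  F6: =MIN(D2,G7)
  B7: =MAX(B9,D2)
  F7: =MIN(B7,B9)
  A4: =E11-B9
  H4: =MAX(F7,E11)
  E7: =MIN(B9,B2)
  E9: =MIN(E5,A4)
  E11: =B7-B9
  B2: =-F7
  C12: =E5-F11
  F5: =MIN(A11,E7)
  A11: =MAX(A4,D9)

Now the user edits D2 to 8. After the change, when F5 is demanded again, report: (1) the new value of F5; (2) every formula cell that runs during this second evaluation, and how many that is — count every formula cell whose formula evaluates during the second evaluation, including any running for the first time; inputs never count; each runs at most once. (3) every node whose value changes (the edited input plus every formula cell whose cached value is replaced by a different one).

F5 now evaluates to -8.
Run set: B7 (1 run).
Changed values: D2.
The important point: B7 recomputes to an identical value, and the output ends up unchanged.

Initial pass — values computed on the first demand:
  B7 = MAX(8, -7) = 8
  E11 = 8 - 8 = 0
  A4 = 0 - 8 = -8
  F7 = MIN(8, 8) = 8
  B2 = -(8) = -8
  D9 = 8 * 8 = 64
  A11 = MAX(-8, 64) = 64
  E7 = MIN(8, -8) = -8
  F5 = MIN(64, -8) = -8

Second demand — change propagation:
  B7: re-runs because D2 -7->8; new result 8 (unchanged).
  E11: re-examined; everything it read last time is the same (B7 unchanged, B9 unchanged) — cache 0 kept, no run.
  A4: re-examined; everything it read last time is the same (E11 unchanged, B9 unchanged) — cache -8 kept, no run.
  F7: re-examined; everything it read last time is the same (B7 unchanged, B9 unchanged) — cache 8 kept, no run.
  B2: re-examined; everything it read last time is the same (F7 unchanged) — cache -8 kept, no run.
  D9: re-examined; everything it read last time is the same (B7 unchanged, F7 unchanged) — cache 64 kept, no run.
  A11: re-examined; everything it read last time is the same (A4 unchanged, D9 unchanged) — cache 64 kept, no run.
  E7: re-examined; everything it read last time is the same (B9 unchanged, B2 unchanged) — cache -8 kept, no run.
  F5: re-examined; everything it read last time is the same (A11 unchanged, E7 unchanged) — cache -8 kept, no run.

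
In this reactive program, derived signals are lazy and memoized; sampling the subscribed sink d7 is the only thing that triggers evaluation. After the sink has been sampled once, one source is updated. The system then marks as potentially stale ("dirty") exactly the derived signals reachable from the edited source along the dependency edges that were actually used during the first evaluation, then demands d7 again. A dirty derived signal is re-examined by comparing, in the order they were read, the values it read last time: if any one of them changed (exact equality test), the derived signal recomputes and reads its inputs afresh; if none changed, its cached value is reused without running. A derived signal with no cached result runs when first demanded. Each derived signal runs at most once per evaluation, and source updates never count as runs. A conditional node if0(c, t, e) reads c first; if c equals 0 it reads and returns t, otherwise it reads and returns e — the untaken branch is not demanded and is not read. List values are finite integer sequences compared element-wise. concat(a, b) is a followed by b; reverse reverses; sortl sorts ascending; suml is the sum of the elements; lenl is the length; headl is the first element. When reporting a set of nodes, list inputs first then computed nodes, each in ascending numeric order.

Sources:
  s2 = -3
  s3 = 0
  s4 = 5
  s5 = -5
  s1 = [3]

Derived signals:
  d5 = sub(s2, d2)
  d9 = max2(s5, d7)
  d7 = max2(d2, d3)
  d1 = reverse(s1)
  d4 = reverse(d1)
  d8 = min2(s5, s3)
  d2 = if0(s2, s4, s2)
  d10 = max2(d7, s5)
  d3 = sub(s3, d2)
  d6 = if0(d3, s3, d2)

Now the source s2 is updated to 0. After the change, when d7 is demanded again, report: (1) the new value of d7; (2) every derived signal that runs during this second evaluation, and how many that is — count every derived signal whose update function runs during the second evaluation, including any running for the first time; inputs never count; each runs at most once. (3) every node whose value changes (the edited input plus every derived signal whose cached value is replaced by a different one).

First demand of the output computes:
  d2 = if0(s2=-3 -> else branch s2) = -3
  d3 = sub(0, -3) = 3
  d7 = max2(-3, 3) = 3

After the edit, cleaning proceeds:
  d2: a read changed (s2 -3->0; s2 -3->0) — executes, giving 5.
  d3: a read changed (d2 -3->5) — executes, giving -5.
  d7: a read changed (d2 -3->5; d3 3->-5) — executes, giving 5.

Demanding d7 again yields 5.
3 derived signals run: d2, d3, d7.
The nodes whose values change: s2, d2, d3, d7.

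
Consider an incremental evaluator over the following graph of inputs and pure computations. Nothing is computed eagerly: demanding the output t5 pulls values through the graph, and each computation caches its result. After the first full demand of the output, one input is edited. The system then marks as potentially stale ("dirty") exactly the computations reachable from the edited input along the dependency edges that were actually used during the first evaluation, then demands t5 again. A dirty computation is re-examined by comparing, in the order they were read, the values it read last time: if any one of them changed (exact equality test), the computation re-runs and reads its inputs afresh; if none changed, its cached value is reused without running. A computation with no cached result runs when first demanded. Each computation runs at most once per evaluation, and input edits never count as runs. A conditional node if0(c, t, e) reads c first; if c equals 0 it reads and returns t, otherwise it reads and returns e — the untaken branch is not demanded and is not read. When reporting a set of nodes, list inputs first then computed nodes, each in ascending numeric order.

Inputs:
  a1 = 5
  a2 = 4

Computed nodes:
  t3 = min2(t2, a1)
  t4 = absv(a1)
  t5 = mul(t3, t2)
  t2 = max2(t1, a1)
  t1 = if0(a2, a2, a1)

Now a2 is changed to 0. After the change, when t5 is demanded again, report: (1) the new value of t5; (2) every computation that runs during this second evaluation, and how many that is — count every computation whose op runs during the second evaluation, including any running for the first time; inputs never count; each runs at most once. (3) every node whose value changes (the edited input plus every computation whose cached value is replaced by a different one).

Initial pass — values computed on the first demand:
  t1 = if0(a2=4 -> else branch a1) = 5
  t2 = max2(5, 5) = 5
  t3 = min2(5, 5) = 5
  t5 = mul(5, 5) = 25

Second demand — change propagation:
  t1: re-runs because a2 4->0; new result 0.
  t2: re-runs because t1 5->0; new result 5 (unchanged).
  t3: re-examined; everything it read last time is the same (t2 unchanged, a1 unchanged) — cache 5 kept, no run.
  t5: re-examined; everything it read last time is the same (t3 unchanged, t2 unchanged) — cache 25 kept, no run.

The important point: t2 recomputes to an identical value, and the output ends up unchanged.

t5 now evaluates to 25.
Run set: t1, t2 (2 run).
Changed values: a2, t1.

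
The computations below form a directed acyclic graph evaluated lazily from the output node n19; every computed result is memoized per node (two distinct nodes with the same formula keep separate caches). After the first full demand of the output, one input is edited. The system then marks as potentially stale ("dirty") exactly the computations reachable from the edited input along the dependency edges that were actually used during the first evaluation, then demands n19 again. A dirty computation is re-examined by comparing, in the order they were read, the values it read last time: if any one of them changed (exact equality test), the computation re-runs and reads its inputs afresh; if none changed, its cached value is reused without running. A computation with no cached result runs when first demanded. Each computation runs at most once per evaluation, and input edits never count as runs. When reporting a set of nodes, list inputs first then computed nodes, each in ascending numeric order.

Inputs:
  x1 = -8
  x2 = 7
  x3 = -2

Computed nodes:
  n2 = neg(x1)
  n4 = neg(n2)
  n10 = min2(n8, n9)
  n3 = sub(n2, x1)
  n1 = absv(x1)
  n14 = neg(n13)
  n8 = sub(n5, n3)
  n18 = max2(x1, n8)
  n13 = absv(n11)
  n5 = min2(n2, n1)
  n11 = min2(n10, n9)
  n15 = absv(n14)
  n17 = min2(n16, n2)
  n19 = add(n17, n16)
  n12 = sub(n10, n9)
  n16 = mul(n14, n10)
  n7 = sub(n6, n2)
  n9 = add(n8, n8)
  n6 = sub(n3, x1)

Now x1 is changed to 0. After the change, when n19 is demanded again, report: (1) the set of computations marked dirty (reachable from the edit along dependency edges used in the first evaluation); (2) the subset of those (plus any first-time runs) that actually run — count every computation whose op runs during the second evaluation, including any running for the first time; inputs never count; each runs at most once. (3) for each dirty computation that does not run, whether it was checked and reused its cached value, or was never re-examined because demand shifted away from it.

The edit dirties: n1, n2, n3, n5, n8, n9, n10, n11, n13, n14, n16, n17, n19.
13 computations run: n1, n2, n3, n5, n8, n9, n10, n11, n13, n14, n16, n17, n19.
No dirty computation escaped a run.

First demand of the output computes:
  n1 = absv(-8) = 8
  n2 = neg(-8) = 8
  n3 = sub(8, -8) = 16
  n5 = min2(8, 8) = 8
  n8 = sub(8, 16) = -8
  n9 = add(-8, -8) = -16
  n10 = min2(-8, -16) = -16
  n11 = min2(-16, -16) = -16
  n13 = absv(-16) = 16
  n14 = neg(16) = -16
  n16 = mul(-16, -16) = 256
  n17 = min2(256, 8) = 8
  n19 = add(8, 256) = 264

After the edit, cleaning proceeds:
  n1: a read changed (x1 -8->0) — executes, giving 0.
  n2: a read changed (x1 -8->0) — executes, giving 0.
  n3: a read changed (n2 8->0; x1 -8->0) — executes, giving 0.
  n5: a read changed (n2 8->0; n1 8->0) — executes, giving 0.
  n8: a read changed (n5 8->0; n3 16->0) — executes, giving 0.
  n9: a read changed (n8 -8->0; n8 -8->0) — executes, giving 0.
  n10: a read changed (n8 -8->0; n9 -16->0) — executes, giving 0.
  n11: a read changed (n10 -16->0; n9 -16->0) — executes, giving 0.
  n13: a read changed (n11 -16->0) — executes, giving 0.
  n14: a read changed (n13 16->0) — executes, giving 0.
  n16: a read changed (n14 -16->0; n10 -16->0) — executes, giving 0.
  n17: a read changed (n16 256->0; n2 8->0) — executes, giving 0.
  n19: a read changed (n17 8->0; n16 256->0) — executes, giving 0.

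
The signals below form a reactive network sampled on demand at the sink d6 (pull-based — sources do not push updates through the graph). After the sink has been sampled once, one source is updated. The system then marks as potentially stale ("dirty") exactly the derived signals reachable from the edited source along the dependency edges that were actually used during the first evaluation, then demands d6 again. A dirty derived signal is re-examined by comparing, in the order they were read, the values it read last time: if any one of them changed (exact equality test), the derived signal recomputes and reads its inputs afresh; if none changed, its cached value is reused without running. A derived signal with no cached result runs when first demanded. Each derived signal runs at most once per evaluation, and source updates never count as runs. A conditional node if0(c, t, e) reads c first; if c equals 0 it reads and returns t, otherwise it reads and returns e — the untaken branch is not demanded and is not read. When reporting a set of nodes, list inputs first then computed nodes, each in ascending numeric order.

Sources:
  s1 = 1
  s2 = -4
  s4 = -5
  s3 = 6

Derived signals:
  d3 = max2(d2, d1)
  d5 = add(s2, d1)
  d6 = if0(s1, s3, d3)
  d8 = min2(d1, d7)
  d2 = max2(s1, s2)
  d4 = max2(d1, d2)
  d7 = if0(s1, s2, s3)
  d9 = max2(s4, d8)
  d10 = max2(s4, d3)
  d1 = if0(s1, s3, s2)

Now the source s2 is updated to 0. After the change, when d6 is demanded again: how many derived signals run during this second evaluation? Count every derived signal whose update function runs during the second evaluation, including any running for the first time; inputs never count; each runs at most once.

Initial pass — values computed on the first demand:
  d1 = if0(s1=1 -> else branch s2) = -4
  d2 = max2(1, -4) = 1
  d3 = max2(1, -4) = 1
  d6 = if0(s1=1 -> else branch d3) = 1

Second demand — change propagation:
  d1: re-runs because s2 -4->0; new result 0.
  d2: re-runs because s2 -4->0; new result 1 (unchanged).
  d3: re-runs because d1 -4->0; new result 1 (unchanged).
  d6: re-examined; everything it read last time is the same (s1 unchanged, d3 unchanged) — cache 1 kept, no run.

The important point: at d6 every value read last time is unchanged, so the dirty flag clears without a run.

Run set: d1, d2, d3 (3 run).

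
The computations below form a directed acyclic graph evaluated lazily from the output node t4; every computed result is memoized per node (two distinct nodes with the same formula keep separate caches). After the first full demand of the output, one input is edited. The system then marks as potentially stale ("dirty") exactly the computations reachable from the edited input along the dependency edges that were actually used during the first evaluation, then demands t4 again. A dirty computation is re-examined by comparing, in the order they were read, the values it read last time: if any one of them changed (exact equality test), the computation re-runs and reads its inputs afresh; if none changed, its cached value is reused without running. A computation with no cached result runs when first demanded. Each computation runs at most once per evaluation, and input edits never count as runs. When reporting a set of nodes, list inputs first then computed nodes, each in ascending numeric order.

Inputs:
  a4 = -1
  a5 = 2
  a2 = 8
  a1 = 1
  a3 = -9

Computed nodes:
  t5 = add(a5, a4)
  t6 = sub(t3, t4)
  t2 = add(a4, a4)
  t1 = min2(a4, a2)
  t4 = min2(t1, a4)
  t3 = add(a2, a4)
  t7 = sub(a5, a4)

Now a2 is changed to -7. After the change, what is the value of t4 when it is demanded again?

Demanding t4 again yields -7.

First demand of the output computes:
  t1 = min2(-1, 8) = -1
  t4 = min2(-1, -1) = -1

After the edit, cleaning proceeds:
  t1: a read changed (a2 8->-7) — executes, giving -7.
  t4: a read changed (t1 -1->-7) — executes, giving -7.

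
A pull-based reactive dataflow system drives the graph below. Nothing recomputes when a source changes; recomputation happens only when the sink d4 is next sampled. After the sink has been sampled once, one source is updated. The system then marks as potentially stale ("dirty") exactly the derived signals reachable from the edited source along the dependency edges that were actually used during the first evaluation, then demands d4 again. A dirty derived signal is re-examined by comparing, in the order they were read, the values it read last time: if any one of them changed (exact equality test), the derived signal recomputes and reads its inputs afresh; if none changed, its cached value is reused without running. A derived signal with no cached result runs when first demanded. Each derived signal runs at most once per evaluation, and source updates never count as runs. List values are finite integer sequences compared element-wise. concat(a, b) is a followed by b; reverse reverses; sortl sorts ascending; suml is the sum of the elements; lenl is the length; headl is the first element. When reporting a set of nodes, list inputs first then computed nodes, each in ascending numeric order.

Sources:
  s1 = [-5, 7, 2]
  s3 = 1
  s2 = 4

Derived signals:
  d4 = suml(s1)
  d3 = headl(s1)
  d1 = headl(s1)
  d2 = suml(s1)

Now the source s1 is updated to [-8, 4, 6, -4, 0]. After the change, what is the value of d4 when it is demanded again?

First evaluation (everything demanded from the output):
  d4 = suml([-5, 7, 2]) = 4

Propagation after the edit:
  d4: runs — s1 [-5, 7, 2]->[-8, 4, 6, -4, 0]; result -2.

New value of d4: -2.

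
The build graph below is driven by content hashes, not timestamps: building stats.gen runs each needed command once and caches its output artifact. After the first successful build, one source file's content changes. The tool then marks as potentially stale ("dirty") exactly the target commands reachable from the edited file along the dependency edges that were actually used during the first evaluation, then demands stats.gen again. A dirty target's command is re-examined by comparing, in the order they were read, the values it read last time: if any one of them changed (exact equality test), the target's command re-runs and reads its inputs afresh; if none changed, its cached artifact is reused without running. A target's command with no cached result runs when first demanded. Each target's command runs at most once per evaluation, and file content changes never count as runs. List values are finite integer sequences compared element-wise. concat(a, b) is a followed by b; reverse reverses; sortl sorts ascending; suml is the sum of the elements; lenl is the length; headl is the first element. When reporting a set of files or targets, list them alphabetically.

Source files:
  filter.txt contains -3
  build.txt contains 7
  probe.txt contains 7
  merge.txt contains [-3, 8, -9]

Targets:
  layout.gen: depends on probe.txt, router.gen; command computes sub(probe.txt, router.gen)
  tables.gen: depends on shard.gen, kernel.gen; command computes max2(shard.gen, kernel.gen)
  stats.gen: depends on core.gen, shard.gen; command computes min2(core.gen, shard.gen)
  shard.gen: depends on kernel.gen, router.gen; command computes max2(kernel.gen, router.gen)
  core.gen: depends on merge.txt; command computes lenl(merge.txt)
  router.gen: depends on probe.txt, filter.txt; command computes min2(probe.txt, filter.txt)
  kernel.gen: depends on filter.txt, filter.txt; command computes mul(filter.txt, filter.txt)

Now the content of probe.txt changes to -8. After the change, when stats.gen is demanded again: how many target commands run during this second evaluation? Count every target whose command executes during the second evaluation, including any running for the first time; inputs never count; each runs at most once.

Initial pass — values computed on the first demand:
  core.gen = lenl([-3, 8, -9]) = 3
  kernel.gen = mul(-3, -3) = 9
  router.gen = min2(7, -3) = -3
  shard.gen = max2(9, -3) = 9
  stats.gen = min2(3, 9) = 3

Second demand — change propagation:
  router.gen: re-runs because probe.txt 7->-8; new result -8.
  shard.gen: re-runs because router.gen -3->-8; new result 9 (unchanged).
  stats.gen: re-examined; everything it read last time is the same (core.gen unchanged, shard.gen unchanged) — cache 3 kept, no run.

The important point: shard.gen recomputes to an identical value, and the output ends up unchanged.

Run set: router.gen, shard.gen (2 run).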